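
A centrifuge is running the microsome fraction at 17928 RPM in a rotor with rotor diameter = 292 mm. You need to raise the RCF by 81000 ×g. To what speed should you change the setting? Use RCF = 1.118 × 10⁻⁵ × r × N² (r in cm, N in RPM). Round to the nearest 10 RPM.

28590 RPM

r = 292 mm / 2 = 146 mm = 14.6 cm
Current RCF = 1.118 × 10⁻⁵ × 14.6 × (17928)² = 1.118 × 10⁻⁵ × 14.6 × 321,413,184 ≈ 52,463.6 × g
Target RCF = 52,463.6 + 81,000 = 133,463.6 × g
N² = 133,463.6 / (16.3228 × 10⁻⁵) = 817,651,383
N ≈ √817,651,383 ≈ 28,594.6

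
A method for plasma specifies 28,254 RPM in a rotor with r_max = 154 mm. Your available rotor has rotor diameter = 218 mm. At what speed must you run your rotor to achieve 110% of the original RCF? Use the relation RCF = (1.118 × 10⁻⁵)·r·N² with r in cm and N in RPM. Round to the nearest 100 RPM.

≈ 35200 RPM

Original rotor: r = 154 mm = 15.4 cm
RCF_original = 1.118 × 10⁻⁵ × 15.4 × (28254)² = 1.118 × 10⁻⁵ × 15.4 × 798,288,516 ≈ 137,442.9 × g
Target RCF = 1.1 × 137,442.9 ≈ 151,187.2 × g
Your rotor: r = 218 mm / 2 = 109 mm = 10.9 cm
151,187.2 = 1.118 × 10⁻⁵ × 10.9 × N²
N² = 151,187.2 / (12.1862 × 10⁻⁵) = 1,240,642,694
N ≈ √1,240,642,694 ≈ 35,222.8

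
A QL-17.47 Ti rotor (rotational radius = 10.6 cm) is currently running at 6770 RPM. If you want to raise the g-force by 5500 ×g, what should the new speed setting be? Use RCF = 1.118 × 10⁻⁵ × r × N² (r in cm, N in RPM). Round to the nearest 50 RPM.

Current RCF = 1.118 × 10⁻⁵ × 10.6 × (6770)² = 1.118 × 10⁻⁵ × 10.6 × 45,832,900 ≈ 5,431.6 × g
Target RCF = 5,431.6 + 5,500 = 10,931.6 × g
N² = 10,931.6 / (11.8508 × 10⁻⁵) = 92,243,562
N ≈ √92,243,562 ≈ 9,604.4

N₂ ≈ 9600 RPM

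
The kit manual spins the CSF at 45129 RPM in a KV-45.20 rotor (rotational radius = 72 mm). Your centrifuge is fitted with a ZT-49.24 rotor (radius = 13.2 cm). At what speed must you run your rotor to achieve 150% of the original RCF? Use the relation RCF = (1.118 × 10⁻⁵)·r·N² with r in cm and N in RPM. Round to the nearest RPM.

40821 RPM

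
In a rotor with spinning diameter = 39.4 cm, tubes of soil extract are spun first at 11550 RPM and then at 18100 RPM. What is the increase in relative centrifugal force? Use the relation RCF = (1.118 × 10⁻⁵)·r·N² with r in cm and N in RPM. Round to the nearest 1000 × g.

43000 g

r = 39.4 / 2 = 19.7 cm
RCF₁ = 1.118 × 10⁻⁵ × 19.7 × (11550)² = 1.118 × 10⁻⁵ × 19.7 × 133,402,500 ≈ 29,381.4 × g
RCF₂ = 1.118 × 10⁻⁵ × 19.7 × (18100)² = 1.118 × 10⁻⁵ × 19.7 × 327,610,000 ≈ 72,154.8 × g
Increase = 72,154.8 − 29,381.4 = 42,773.4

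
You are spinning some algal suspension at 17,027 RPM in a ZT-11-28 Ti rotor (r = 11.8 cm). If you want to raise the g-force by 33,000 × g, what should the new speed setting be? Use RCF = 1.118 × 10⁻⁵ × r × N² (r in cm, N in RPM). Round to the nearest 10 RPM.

Current RCF = 1.118 × 10⁻⁵ × 11.8 × (17027)² = 1.118 × 10⁻⁵ × 11.8 × 289,918,729 ≈ 38,247.2 × g
Target RCF = 38,247.2 + 33,000 = 71,247.2 × g
N² = 71,247.2 / (13.1924 × 10⁻⁵) = 540,062,460
N ≈ √540,062,460 ≈ 23,239.2

N₂ ≈ 23240 RPM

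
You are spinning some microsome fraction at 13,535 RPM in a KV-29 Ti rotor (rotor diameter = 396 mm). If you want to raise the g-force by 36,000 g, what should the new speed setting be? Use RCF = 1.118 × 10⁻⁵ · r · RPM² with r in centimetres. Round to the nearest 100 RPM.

≈ 18600 RPM

r = 396 mm / 2 = 198 mm = 19.8 cm
Current RCF = 1.118 × 10⁻⁵ × 19.8 × (13535)² = 1.118 × 10⁻⁵ × 19.8 × 183,196,225 ≈ 40,553 × g
Target RCF = 40,553 + 36,000 = 76,553 × g
N² = 76,553 / (22.1364 × 10⁻⁵) = 345,824,073
N ≈ √345,824,073 ≈ 18,596.3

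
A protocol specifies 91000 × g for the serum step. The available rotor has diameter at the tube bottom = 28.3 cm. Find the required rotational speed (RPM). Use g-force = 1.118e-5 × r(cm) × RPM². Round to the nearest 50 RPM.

N ≈ 24000 RPM

r = 28.3 / 2 = 14.15 cm
RCF = 1.118 × 10⁻⁵ × r × N²
91,000 = 1.118 × 10⁻⁵ × 14.15 × N²
N² = 91,000 / (15.8197 × 10⁻⁵) = 575,232,147
N ≈ √575,232,147 ≈ 23,984.0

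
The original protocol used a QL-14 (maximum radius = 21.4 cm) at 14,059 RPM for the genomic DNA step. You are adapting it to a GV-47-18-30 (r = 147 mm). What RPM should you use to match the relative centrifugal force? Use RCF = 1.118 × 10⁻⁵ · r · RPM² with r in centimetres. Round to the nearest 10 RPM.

≈ 16960 RPM

RCF = 1.118 × 10⁻⁵ × r × N²
RCF_original = 1.118 × 10⁻⁵ × 21.4 × (14059)² = 1.118 × 10⁻⁵ × 21.4 × 197,655,481 ≈ 47,289.5 × g
Your rotor: r = 147 mm = 14.7 cm
47,289.5 = 1.118 × 10⁻⁵ × 14.7 × N²
N² = 47,289.5 / (16.4346 × 10⁻⁵) = 287,743,541
N ≈ √287,743,541 ≈ 16,963.0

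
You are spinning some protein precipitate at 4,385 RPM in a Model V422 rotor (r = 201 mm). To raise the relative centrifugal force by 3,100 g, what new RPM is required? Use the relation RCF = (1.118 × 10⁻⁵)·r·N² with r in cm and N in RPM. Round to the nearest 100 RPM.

N₂ ≈ 5700 RPM

r = 201 mm = 20.1 cm
Current RCF = 1.118 × 10⁻⁵ × 20.1 × (4385)² = 1.118 × 10⁻⁵ × 20.1 × 19,228,225 ≈ 4,320.9 × g
Target RCF = 4,320.9 + 3,100 = 7,420.9 × g
N² = 7,420.9 / (22.4718 × 10⁻⁵) = 33,023,167
N ≈ √33,023,167 ≈ 5,746.6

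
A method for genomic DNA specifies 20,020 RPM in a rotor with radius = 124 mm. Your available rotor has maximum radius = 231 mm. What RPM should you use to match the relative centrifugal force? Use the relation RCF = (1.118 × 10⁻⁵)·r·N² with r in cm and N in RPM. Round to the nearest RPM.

≈ 14668 RPM

Original rotor: r = 124 mm = 12.4 cm
RCF = 1.118 × 10⁻⁵ × r × N²
RCF_original = 1.118 × 10⁻⁵ × 12.4 × (20020)² = 1.118 × 10⁻⁵ × 12.4 × 400,800,400 ≈ 55,563.8 × g
Your rotor: r = 231 mm = 23.1 cm
55,563.8 = 1.118 × 10⁻⁵ × 23.1 × N²
N² = 55,563.8 / (25.8258 × 10⁻⁵) = 215,148,417
N ≈ √215,148,417 ≈ 14,667.9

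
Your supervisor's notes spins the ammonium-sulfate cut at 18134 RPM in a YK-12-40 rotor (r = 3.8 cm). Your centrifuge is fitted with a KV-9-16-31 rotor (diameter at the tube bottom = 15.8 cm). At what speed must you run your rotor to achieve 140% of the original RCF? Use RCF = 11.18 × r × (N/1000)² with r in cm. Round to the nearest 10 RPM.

RCF_original = 11.18 × 3.8 × (18.134)² = 11.18 × 3.8 × 328.841956 ≈ 13,970.5 × g
Target RCF = 1.4 × 13,970.5 ≈ 19,558.7 × g
Your rotor: r = 15.8 / 2 = 7.9 cm
19,558.7 = 11.18 × 7.9 × (N/1000)²
(N/1000)² = 19,558.7 / 88.322 = 221.4477
N = 1000 × √221.4477 ≈ 14,881.1

14880 RPM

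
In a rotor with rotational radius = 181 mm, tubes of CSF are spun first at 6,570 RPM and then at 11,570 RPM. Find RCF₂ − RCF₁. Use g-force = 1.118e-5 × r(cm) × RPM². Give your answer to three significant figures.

r = 181 mm = 18.1 cm
RCF₁ = 1.118 × 10⁻⁵ × 18.1 × (6570)² = 1.118 × 10⁻⁵ × 18.1 × 43,164,900 ≈ 8,734.8 × g
RCF₂ = 1.118 × 10⁻⁵ × 18.1 × (11570)² = 1.118 × 10⁻⁵ × 18.1 × 133,864,900 ≈ 27,088.6 × g
Increase = 27,088.6 − 8,734.8 = 18,353.8

≈ 18400 × g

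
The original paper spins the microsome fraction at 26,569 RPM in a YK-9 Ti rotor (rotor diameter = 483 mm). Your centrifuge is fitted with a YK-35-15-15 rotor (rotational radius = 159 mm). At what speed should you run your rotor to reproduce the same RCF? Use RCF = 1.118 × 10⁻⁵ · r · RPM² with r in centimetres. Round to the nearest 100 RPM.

32700 RPM

Original rotor: r = 483 mm / 2 = 241.5 mm = 24.15 cm
RCF = 1.118 × 10⁻⁵ × r × N²
RCF_original = 1.118 × 10⁻⁵ × 24.15 × (26569)² = 1.118 × 10⁻⁵ × 24.15 × 705,911,761 ≈ 190,594.1 × g
Your rotor: r = 159 mm = 15.9 cm
190,594.1 = 1.118 × 10⁻⁵ × 15.9 × N²
N² = 190,594.1 / (17.7762 × 10⁻⁵) = 1,072,186,969
N ≈ √1,072,186,969 ≈ 32,744.3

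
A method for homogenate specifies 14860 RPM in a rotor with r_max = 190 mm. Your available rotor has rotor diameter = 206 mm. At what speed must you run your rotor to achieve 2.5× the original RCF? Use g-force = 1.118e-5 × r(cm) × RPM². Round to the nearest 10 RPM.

Original rotor: r = 190 mm = 19.0 cm
RCF_original = 1.118 × 10⁻⁵ × 19 × (14860)² = 1.118 × 10⁻⁵ × 19 × 220,819,600 ≈ 46,906.5 × g
Target RCF = 2.5 × 46,906.5 ≈ 117,266.2 × g
Your rotor: r = 206 mm / 2 = 103 mm = 10.3 cm
117,266.2 = 1.118 × 10⁻⁵ × 10.3 × N²
N² = 117,266.2 / (11.5154 × 10⁻⁵) = 1,018,342,394
N ≈ √1,018,342,394 ≈ 31,911.5

31910 RPM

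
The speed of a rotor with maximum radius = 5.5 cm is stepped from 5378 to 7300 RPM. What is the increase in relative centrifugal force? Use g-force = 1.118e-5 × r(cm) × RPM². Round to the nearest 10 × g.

1500 ×g

RCF₁ = 1.118 × 10⁻⁵ × 5.5 × (5378)² = 1.118 × 10⁻⁵ × 5.5 × 28,922,884 ≈ 1,778.5 × g
RCF₂ = 1.118 × 10⁻⁵ × 5.5 × (7300)² = 1.118 × 10⁻⁵ × 5.5 × 53,290,000 ≈ 3,276.8 × g
Increase = 3,276.8 − 1,778.5 = 1,498.3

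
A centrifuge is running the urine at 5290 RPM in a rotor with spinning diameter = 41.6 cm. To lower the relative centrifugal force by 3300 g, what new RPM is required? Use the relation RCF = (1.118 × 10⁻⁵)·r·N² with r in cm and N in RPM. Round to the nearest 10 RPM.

3710 RPM

r = 41.6 / 2 = 20.8 cm
Current RCF = 1.118 × 10⁻⁵ × 20.8 × (5290)² = 1.118 × 10⁻⁵ × 20.8 × 27,984,100 ≈ 6,507.5 × g
Target RCF = 6,507.5 − 3,300 = 3,207.5 × g
N² = 3,207.5 / (23.2544 × 10⁻⁵) = 13,793,089
N ≈ √13,793,089 ≈ 3,713.9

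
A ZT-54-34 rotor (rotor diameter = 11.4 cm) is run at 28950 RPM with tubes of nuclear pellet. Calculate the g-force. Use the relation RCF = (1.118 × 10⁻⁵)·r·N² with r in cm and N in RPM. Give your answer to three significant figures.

RCF ≈ 53400 g

r = 11.4 / 2 = 5.7 cm
RCF = 1.118 × 10⁻⁵ × 5.7 × (28950)² = 1.118 × 10⁻⁵ × 5.7 × 838,102,500 ≈ 53,408.9 × g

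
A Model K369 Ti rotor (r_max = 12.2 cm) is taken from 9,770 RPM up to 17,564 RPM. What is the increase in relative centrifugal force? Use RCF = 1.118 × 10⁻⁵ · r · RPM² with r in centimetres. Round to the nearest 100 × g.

29100 g

RCF₁ = 1.118 × 10⁻⁵ × 12.2 × (9770)² = 1.118 × 10⁻⁵ × 12.2 × 95,452,900 ≈ 13,019.4 × g
RCF₂ = 1.118 × 10⁻⁵ × 12.2 × (17564)² = 1.118 × 10⁻⁵ × 12.2 × 308,494,096 ≈ 42,077.4 × g
Increase = 42,077.4 − 13,019.4 = 29,058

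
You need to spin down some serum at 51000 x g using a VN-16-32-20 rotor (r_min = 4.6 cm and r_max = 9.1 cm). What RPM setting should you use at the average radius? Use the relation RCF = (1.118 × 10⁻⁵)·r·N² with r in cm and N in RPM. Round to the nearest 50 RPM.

r_avg = (4.6 + 9.1) / 2 = 6.85 cm
RCF = 1.118 × 10⁻⁵ × r × N²
51,000 = 1.118 × 10⁻⁵ × 6.85 × N²
N² = 51,000 / (7.6583 × 10⁻⁵) = 665,944,139
N ≈ √665,944,139 ≈ 25,805.9

N ≈ 25800 RPM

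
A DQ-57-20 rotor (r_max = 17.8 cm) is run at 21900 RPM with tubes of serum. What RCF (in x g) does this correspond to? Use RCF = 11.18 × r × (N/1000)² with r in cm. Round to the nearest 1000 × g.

RCF = 11.18 × r × (N/1000)²
RCF = 11.18 × 17.8 × (21.9)² = 11.18 × 17.8 × 479.61 ≈ 95,444.3 × g

≈ 95000 x g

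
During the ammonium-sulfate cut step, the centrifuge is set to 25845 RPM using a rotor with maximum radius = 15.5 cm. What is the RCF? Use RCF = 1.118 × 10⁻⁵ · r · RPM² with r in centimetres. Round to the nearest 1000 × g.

RCF ≈ 116000 × g

RCF = 1.118 × 10⁻⁵ × 15.5 × (25845)² = 1.118 × 10⁻⁵ × 15.5 × 667,964,025 ≈ 115,751.5 × g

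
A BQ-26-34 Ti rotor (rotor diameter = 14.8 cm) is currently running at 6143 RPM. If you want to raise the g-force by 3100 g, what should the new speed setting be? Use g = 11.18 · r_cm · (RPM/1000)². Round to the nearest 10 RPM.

≈ 8670 RPM

r = 14.8 / 2 = 7.4 cm
Current RCF = 11.18 × 7.4 × (6.143)² = 11.18 × 7.4 × 37.736449 ≈ 3,122 × g
Target RCF = 3,122 + 3,100 = 6,222 × g
(N/1000)² = 6,222 / 82.732 = 75.20669
N = 1000 × √75.20669 ≈ 8,672.2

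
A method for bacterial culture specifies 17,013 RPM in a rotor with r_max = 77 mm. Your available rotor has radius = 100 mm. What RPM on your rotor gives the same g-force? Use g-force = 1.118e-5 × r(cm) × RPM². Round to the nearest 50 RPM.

≈ 14950 RPM

Original rotor: r = 77 mm = 7.7 cm
RCF = 1.118 × 10⁻⁵ × r × N²
RCF_original = 1.118 × 10⁻⁵ × 7.7 × (17013)² = 1.118 × 10⁻⁵ × 7.7 × 289,442,169 ≈ 24,916.9 × g
Your rotor: r = 100 mm = 10.0 cm
24,916.9 = 1.118 × 10⁻⁵ × 10 × N²
N² = 24,916.9 / (11.18 × 10⁻⁵) = 222,870,304
N ≈ √222,870,304 ≈ 14,928.8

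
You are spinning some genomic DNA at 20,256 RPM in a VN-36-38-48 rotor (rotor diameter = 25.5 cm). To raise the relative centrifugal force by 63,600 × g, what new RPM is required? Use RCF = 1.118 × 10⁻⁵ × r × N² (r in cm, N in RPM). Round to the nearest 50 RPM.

r = 25.5 / 2 = 12.75 cm
Current RCF = 1.118 × 10⁻⁵ × 12.75 × (20256)² = 1.118 × 10⁻⁵ × 12.75 × 410,305,536 ≈ 58,487 × g
Target RCF = 58,487 + 63,600 = 122,087 × g
N² = 122,087 / (14.2545 × 10⁻⁵) = 856,480,410
N ≈ √856,480,410 ≈ 29,265.7

29250 RPM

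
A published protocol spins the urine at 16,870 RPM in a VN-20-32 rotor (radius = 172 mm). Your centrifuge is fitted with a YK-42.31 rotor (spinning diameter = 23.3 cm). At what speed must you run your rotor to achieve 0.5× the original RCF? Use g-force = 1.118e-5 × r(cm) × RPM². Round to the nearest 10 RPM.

14490 RPM

Original rotor: r = 172 mm = 17.2 cm
RCF_original = 1.118 × 10⁻⁵ × 17.2 × (16870)² = 1.118 × 10⁻⁵ × 17.2 × 284,596,900 ≈ 54,726.8 × g
Target RCF = 0.5 × 54,726.8 ≈ 27,363.4 × g
Your rotor: r = 23.3 / 2 = 11.65 cm
27,363.4 = 1.118 × 10⁻⁵ × 11.65 × N²
N² = 27,363.4 / (13.0247 × 10⁻⁵) = 210,088,524
N ≈ √210,088,524 ≈ 14,494.4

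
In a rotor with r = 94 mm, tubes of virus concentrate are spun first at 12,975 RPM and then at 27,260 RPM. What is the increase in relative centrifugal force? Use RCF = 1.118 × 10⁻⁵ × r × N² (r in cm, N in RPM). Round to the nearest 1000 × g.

r = 94 mm = 9.4 cm
RCF₁ = 1.118 × 10⁻⁵ × 9.4 × (12975)² = 1.118 × 10⁻⁵ × 9.4 × 168,350,625 ≈ 17,692.3 × g
RCF₂ = 1.118 × 10⁻⁵ × 9.4 × (27260)² = 1.118 × 10⁻⁵ × 9.4 × 743,107,600 ≈ 78,094.7 × g
Increase = 78,094.7 − 17,692.3 = 60,402.4

60000 g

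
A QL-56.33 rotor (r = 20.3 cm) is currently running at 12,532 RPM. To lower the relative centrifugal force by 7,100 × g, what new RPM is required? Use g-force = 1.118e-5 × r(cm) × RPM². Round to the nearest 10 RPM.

Current RCF = 1.118 × 10⁻⁵ × 20.3 × (12532)² = 1.118 × 10⁻⁵ × 20.3 × 157,051,024 ≈ 35,643.4 × g
Target RCF = 35,643.4 − 7,100 = 28,543.4 × g
N² = 28,543.4 / (22.6954 × 10⁻⁵) = 125,767,336
N ≈ √125,767,336 ≈ 11,214.6

N₂ ≈ 11210 RPM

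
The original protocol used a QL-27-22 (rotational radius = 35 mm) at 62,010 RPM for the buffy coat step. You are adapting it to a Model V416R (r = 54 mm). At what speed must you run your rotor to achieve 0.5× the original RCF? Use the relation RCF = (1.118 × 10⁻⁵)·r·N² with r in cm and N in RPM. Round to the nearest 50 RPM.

35300 RPM

Original rotor: r = 35 mm = 3.5 cm
RCF = 1.118 × 10⁻⁵ × r × N²
RCF_original = 1.118 × 10⁻⁵ × 3.5 × (62010)² = 1.118 × 10⁻⁵ × 3.5 × 3,845,240,100 ≈ 150,464.2 × g
Target RCF = 0.5 × 150,464.2 ≈ 75,232.1 × g
Your rotor: r = 54 mm = 5.4 cm
75,232.1 = 1.118 × 10⁻⁵ × 5.4 × N²
N² = 75,232.1 / (6.0372 × 10⁻⁵) = 1,246,142,251
N ≈ √1,246,142,251 ≈ 35,300.7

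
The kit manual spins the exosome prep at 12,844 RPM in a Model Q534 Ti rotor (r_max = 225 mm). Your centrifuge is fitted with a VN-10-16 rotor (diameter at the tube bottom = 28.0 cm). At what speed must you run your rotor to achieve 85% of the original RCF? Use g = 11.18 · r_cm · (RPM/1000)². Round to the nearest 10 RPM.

≈ 15010 RPM

Original rotor: r = 225 mm = 22.5 cm
RCF_original = 11.18 × 22.5 × (12.844)² = 11.18 × 22.5 × 164.968336 ≈ 41,497.8 × g
Target RCF = 0.85 × 41,497.8 ≈ 35,273.1 × g
Your rotor: r = 28.0 / 2 = 14 cm
35,273.1 = 11.18 × 14 × (N/1000)²
(N/1000)² = 35,273.1 / 156.52 = 225.3584
N = 1000 × √225.3584 ≈ 15,011.9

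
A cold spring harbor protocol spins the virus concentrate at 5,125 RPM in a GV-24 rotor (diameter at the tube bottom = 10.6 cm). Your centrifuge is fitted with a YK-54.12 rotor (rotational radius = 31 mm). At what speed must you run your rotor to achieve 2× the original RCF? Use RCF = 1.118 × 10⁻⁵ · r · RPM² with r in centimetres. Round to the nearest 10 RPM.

Original rotor: r = 10.6 / 2 = 5.3 cm
RCF = 1.118 × 10⁻⁵ × r × N²
RCF_original = 1.118 × 10⁻⁵ × 5.3 × (5125)² = 1.118 × 10⁻⁵ × 5.3 × 26,265,625 ≈ 1,556.3 × g
Target RCF = 2 × 1,556.3 ≈ 3,112.6 × g
Your rotor: r = 31 mm = 3.1 cm
3,112.6 = 1.118 × 10⁻⁵ × 3.1 × N²
N² = 3,112.6 / (3.4658 × 10⁻⁵) = 89,808,991
N ≈ √89,808,991 ≈ 9,476.8

9480 RPM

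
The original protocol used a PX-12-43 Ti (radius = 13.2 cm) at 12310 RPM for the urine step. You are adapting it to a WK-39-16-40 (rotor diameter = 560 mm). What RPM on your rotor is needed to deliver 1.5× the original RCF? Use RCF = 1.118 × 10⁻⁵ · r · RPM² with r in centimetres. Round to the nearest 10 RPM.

≈ 10350 RPM

RCF = 1.118 × 10⁻⁵ × r × N²
RCF_original = 1.118 × 10⁻⁵ × 13.2 × (12310)² = 1.118 × 10⁻⁵ × 13.2 × 151,536,100 ≈ 22,363.1 × g
Target RCF = 1.5 × 22,363.1 ≈ 33,544.6 × g
Your rotor: r = 560 mm / 2 = 280 mm = 28 cm
33,544.6 = 1.118 × 10⁻⁵ × 28 × N²
N² = 33,544.6 / (31.304 × 10⁻⁵) = 107,157,552
N ≈ √107,157,552 ≈ 10,351.7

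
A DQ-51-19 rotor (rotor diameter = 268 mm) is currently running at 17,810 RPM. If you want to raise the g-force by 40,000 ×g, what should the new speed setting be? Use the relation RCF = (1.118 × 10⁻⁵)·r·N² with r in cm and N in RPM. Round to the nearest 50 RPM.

r = 268 mm / 2 = 134 mm = 13.4 cm
Current RCF = 1.118 × 10⁻⁵ × 13.4 × (17810)² = 1.118 × 10⁻⁵ × 13.4 × 317,196,100 ≈ 47,519.8 × g
Target RCF = 47,519.8 + 40,000 = 87,519.8 × g
N² = 87,519.8 / (14.9812 × 10⁻⁵) = 584,197,528
N ≈ √584,197,528 ≈ 24,170.2

N₂ ≈ 24150 RPM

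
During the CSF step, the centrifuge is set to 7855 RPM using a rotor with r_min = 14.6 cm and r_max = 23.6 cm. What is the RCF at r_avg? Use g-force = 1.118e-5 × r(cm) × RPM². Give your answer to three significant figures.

≈ 13200 x g

r_avg = (14.6 + 23.6) / 2 = 19.1 cm
RCF = 1.118 × 10⁻⁵ × 19.1 × (7855)² = 1.118 × 10⁻⁵ × 19.1 × 61,701,025 ≈ 13,175.5 × g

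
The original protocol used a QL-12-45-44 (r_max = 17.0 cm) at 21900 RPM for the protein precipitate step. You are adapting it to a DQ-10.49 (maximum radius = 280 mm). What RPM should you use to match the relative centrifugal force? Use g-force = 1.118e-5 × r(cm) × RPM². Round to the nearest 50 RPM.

≈ 17050 RPM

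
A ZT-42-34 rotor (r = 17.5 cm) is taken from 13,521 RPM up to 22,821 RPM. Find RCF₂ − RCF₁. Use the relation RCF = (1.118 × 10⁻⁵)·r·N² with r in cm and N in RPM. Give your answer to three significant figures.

RCF₁ = 1.118 × 10⁻⁵ × 17.5 × (13521)² = 1.118 × 10⁻⁵ × 17.5 × 182,817,441 ≈ 35,768.2 × g
RCF₂ = 1.118 × 10⁻⁵ × 17.5 × (22821)² = 1.118 × 10⁻⁵ × 17.5 × 520,798,041 ≈ 101,894.1 × g
Increase = 101,894.1 − 35,768.2 = 66,125.9

66100 ×g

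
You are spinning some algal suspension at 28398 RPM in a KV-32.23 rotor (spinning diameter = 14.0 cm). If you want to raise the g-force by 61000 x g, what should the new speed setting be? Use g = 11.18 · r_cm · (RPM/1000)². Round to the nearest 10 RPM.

N₂ ≈ 39820 RPM

r = 14.0 / 2 = 7 cm
Current RCF = 11.18 × 7 × (28.398)² = 11.18 × 7 × 806.446404 ≈ 63,112.5 × g
Target RCF = 63,112.5 + 61,000 = 124,112.5 × g
(N/1000)² = 124,112.5 / 78.26 = 1585.9
N = 1000 × √1585.9 ≈ 39,823.4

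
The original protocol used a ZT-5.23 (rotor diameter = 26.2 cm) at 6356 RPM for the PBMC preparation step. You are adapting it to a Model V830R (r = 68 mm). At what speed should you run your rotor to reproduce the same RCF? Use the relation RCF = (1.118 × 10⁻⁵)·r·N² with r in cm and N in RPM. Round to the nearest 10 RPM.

Original rotor: r = 26.2 / 2 = 13.1 cm
RCF_original = 1.118 × 10⁻⁵ × 13.1 × (6356)² = 1.118 × 10⁻⁵ × 13.1 × 40,398,736 ≈ 5,916.7 × g
Your rotor: r = 68 mm = 6.8 cm
5,916.7 = 1.118 × 10⁻⁵ × 6.8 × N²
N² = 5,916.7 / (7.6024 × 10⁻⁵) = 77,826,739
N ≈ √77,826,739 ≈ 8,821.9

≈ 8820 RPM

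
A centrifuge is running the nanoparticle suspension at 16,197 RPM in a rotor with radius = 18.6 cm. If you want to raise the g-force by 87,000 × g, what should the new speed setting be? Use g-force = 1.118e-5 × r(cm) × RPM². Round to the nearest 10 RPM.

Current RCF = 1.118 × 10⁻⁵ × 18.6 × (16197)² = 1.118 × 10⁻⁵ × 18.6 × 262,342,809 ≈ 54,553.7 × g
Target RCF = 54,553.7 + 87,000 = 141,553.7 × g
N² = 141,553.7 / (20.7948 × 10⁻⁵) = 680,716,814
N ≈ √680,716,814 ≈ 26,090.6

≈ 26090 RPM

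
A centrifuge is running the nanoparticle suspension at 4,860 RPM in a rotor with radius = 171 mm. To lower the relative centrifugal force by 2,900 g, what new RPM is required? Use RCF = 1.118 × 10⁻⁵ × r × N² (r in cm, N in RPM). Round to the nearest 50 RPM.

≈ 2900 RPM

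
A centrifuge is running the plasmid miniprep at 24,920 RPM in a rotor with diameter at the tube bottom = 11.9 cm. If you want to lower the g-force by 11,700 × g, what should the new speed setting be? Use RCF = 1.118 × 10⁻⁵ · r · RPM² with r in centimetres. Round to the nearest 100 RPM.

r = 11.9 / 2 = 5.95 cm
Current RCF = 1.118 × 10⁻⁵ × 5.95 × (24920)² = 1.118 × 10⁻⁵ × 5.95 × 621,006,400 ≈ 41,310 × g
Target RCF = 41,310 − 11,700 = 29,610 × g
N² = 29,610 / (6.6521 × 10⁻⁵) = 445,122,593
N ≈ √445,122,593 ≈ 21,097.9

N₂ ≈ 21100 RPM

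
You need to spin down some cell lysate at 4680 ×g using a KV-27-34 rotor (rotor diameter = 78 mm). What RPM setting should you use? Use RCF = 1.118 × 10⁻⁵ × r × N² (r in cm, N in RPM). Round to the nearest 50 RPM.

r = 78 mm / 2 = 39 mm = 3.9 cm
4,680 = 1.118 × 10⁻⁵ × 3.9 × N²
N² = 4,680 / (4.3602 × 10⁻⁵) = 107,334,526
N ≈ √107,334,526 ≈ 10,360.2

10350 RPM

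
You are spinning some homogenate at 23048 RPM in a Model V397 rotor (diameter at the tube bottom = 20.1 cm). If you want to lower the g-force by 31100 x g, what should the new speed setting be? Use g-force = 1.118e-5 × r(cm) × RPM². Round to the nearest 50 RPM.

15950 RPM

r = 20.1 / 2 = 10.05 cm
Current RCF = 1.118 × 10⁻⁵ × 10.05 × (23048)² = 1.118 × 10⁻⁵ × 10.05 × 531,210,304 ≈ 59,686.3 × g
Target RCF = 59,686.3 − 31,100 = 28,586.3 × g
N² = 28,586.3 / (11.2359 × 10⁻⁵) = 254,419,317
N ≈ √254,419,317 ≈ 15,950.5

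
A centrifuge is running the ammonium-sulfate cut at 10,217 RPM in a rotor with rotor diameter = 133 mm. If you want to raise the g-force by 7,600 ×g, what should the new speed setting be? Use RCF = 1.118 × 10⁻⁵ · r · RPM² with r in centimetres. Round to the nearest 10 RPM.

14370 RPM

r = 133 mm / 2 = 66.5 mm = 6.65 cm
Current RCF = 1.118 × 10⁻⁵ × 6.65 × (10217)² = 1.118 × 10⁻⁵ × 6.65 × 104,387,089 ≈ 7,760.9 × g
Target RCF = 7,760.9 + 7,600 = 15,360.9 × g
N² = 15,360.9 / (7.4347 × 10⁻⁵) = 206,610,892
N ≈ √206,610,892 ≈ 14,374.0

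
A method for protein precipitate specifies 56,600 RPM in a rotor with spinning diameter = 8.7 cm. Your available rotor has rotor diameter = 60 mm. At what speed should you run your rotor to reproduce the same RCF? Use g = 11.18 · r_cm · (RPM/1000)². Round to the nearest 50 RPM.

≈ 68150 RPM

Original rotor: r = 8.7 / 2 = 4.35 cm
RCF_original = 11.18 × 4.35 × (56.6)² = 11.18 × 4.35 × 3,203.56 ≈ 155,798.7 × g
Your rotor: r = 60 mm / 2 = 30 mm = 3 cm
155,798.7 = 11.18 × 3 × (N/1000)²
(N/1000)² = 155,798.7 / 33.54 = 4645.161
N = 1000 × √4645.161 ≈ 68,155.4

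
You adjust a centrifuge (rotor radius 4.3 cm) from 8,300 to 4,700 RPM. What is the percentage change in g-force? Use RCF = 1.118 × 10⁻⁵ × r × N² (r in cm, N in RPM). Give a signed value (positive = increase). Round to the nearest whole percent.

-68%

RCF ∝ N², so the ratio is (4700/8300)² = (0.566265)² = 0.3207.
Change = 0.3207 − 1 = -0.6793 → -67.9%.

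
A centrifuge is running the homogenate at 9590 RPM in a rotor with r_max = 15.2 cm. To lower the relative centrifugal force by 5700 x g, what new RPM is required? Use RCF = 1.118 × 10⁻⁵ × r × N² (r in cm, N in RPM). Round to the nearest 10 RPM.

≈ 7640 RPM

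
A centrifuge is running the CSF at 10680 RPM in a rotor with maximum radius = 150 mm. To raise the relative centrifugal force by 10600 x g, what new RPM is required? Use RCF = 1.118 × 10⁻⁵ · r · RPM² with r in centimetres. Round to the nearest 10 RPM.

≈ 13310 RPM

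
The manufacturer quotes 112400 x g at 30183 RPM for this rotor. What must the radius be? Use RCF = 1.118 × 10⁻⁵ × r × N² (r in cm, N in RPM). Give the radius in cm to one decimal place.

≈ 11.0 cm

RCF = 1.118 × 10⁻⁵ × r × N²
112400 = 1.118 × 10⁻⁵ × r × (30183)²
r = 112400 / (1.118 × 10⁻⁵ × 911,013,489) = 112400 / 10185.13 ≈ 11.036 cm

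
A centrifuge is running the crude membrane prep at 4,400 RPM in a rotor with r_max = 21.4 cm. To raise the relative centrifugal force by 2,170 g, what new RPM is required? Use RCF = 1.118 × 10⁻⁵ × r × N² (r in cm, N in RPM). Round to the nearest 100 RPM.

≈ 5300 RPM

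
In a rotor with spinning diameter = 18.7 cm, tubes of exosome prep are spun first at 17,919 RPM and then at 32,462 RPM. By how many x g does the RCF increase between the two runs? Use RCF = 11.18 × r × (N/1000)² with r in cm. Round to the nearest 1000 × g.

r = 18.7 / 2 = 9.35 cm
RCF₁ = 11.18 × 9.35 × (17.919)² = 11.18 × 9.35 × 321.090561 ≈ 33,564.6 × g
RCF₂ = 11.18 × 9.35 × (32.462)² = 11.18 × 9.35 × 1,053.781444 ≈ 110,154.9 × g
Increase = 110,154.9 − 33,564.6 = 76,590.3

≈ 77000 x g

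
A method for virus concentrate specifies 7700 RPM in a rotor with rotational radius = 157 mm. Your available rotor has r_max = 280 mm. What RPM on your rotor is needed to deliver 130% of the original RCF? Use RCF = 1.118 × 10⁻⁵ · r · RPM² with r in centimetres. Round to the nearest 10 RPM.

Original rotor: r = 157 mm = 15.7 cm
RCF = 1.118 × 10⁻⁵ × r × N²
RCF_original = 1.118 × 10⁻⁵ × 15.7 × (7700)² = 1.118 × 10⁻⁵ × 15.7 × 59,290,000 ≈ 10,406.9 × g
Target RCF = 1.3 × 10,406.9 ≈ 13,529 × g
Your rotor: r = 280 mm = 28.0 cm
13,529 = 1.118 × 10⁻⁵ × 28 × N²
N² = 13,529 / (31.304 × 10⁻⁵) = 43,218,119
N ≈ √43,218,119 ≈ 6,574.0

≈ 6570 RPM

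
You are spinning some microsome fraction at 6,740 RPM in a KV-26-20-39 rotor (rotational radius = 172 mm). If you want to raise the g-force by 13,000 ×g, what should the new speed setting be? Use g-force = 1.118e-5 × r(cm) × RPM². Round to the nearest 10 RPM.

10630 RPM

r = 172 mm = 17.2 cm
Current RCF = 1.118 × 10⁻⁵ × 17.2 × (6740)² = 1.118 × 10⁻⁵ × 17.2 × 45,427,600 ≈ 8,735.5 × g
Target RCF = 8,735.5 + 13,000 = 21,735.5 × g
N² = 21,735.5 / (19.2296 × 10⁻⁵) = 113,031,472
N ≈ √113,031,472 ≈ 10,631.6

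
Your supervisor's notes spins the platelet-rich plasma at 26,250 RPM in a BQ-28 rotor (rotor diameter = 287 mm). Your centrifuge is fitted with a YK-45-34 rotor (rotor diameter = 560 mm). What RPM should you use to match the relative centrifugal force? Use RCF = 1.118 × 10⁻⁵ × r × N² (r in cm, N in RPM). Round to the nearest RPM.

≈ 18792 RPM

Original rotor: r = 287 mm / 2 = 143.5 mm = 14.35 cm
RCF_original = 1.118 × 10⁻⁵ × 14.35 × (26250)² = 1.118 × 10⁻⁵ × 14.35 × 689,062,500 ≈ 110,548.4 × g
Your rotor: r = 560 mm / 2 = 280 mm = 28 cm
110,548.4 = 1.118 × 10⁻⁵ × 28 × N²
N² = 110,548.4 / (31.304 × 10⁻⁵) = 353,144,646
N ≈ √353,144,646 ≈ 18,792.1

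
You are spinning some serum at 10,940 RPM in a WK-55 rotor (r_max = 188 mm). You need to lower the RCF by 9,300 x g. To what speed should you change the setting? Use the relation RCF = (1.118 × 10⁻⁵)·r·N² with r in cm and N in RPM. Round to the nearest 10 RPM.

r = 188 mm = 18.8 cm
Current RCF = 1.118 × 10⁻⁵ × 18.8 × (10940)² = 1.118 × 10⁻⁵ × 18.8 × 119,683,600 ≈ 25,155.6 × g
Target RCF = 25,155.6 − 9,300 = 15,855.6 × g
N² = 15,855.6 / (21.0184 × 10⁻⁵) = 75,436,760
N ≈ √75,436,760 ≈ 8,685.4

8690 RPM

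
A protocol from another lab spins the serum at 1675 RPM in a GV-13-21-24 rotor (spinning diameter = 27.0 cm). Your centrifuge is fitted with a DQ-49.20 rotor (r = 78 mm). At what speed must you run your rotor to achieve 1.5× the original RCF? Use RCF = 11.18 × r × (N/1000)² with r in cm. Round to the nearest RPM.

Original rotor: r = 27.0 / 2 = 13.5 cm
RCF_original = 11.18 × 13.5 × (1.675)² = 11.18 × 13.5 × 2.805625 ≈ 423.5 × g
Target RCF = 1.5 × 423.5 ≈ 635.2 × g
Your rotor: r = 78 mm = 7.8 cm
635.2 = 11.18 × 7.8 × (N/1000)²
(N/1000)² = 635.2 / 87.204 = 7.28407
N = 1000 × √7.28407 ≈ 2,698.9

2699 RPM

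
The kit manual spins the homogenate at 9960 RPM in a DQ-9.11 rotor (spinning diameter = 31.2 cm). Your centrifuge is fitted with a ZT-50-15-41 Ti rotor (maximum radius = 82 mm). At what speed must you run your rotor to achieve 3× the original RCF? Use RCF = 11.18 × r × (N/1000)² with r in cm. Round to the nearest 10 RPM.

Original rotor: r = 31.2 / 2 = 15.6 cm
RCF_original = 11.18 × 15.6 × (9.96)² = 11.18 × 15.6 × 99.2016 ≈ 17,301.6 × g
Target RCF = 3 × 17,301.6 ≈ 51,904.8 × g
Your rotor: r = 82 mm = 8.2 cm
51,904.8 = 11.18 × 8.2 × (N/1000)²
(N/1000)² = 51,904.8 / 91.676 = 566.1765
N = 1000 × √566.1765 ≈ 23,794.5

≈ 23790 RPM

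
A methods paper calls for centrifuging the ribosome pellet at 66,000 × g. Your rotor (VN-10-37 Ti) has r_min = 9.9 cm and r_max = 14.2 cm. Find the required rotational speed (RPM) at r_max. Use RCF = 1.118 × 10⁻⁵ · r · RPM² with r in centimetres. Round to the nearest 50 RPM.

20400 RPM

Use r_max = 14.2 cm.
RCF = 1.118 × 10⁻⁵ × r × N²
66,000 = 1.118 × 10⁻⁵ × 14.2 × N²
N² = 66,000 / (15.8756 × 10⁻⁵) = 415,732,319
N ≈ √415,732,319 ≈ 20,389.5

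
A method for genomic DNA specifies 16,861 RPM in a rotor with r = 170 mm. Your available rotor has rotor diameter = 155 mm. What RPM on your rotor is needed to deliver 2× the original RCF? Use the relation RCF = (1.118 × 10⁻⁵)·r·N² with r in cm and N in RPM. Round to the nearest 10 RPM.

≈ 35320 RPM

Original rotor: r = 170 mm = 17.0 cm
RCF_original = 1.118 × 10⁻⁵ × 17 × (16861)² = 1.118 × 10⁻⁵ × 17 × 284,293,321 ≈ 54,032.8 × g
Target RCF = 2 × 54,032.8 ≈ 108,065.6 × g
Your rotor: r = 155 mm / 2 = 77.5 mm = 7.75 cm
108,065.6 = 1.118 × 10⁻⁵ × 7.75 × N²
N² = 108,065.6 / (8.6645 × 10⁻⁵) = 1,247,222,575
N ≈ √1,247,222,575 ≈ 35,316.0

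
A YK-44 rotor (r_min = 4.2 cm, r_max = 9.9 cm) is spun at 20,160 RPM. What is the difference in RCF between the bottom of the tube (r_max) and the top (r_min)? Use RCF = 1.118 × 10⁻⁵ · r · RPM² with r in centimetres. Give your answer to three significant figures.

ΔRCF ≈ 25900 × g

RCF_max = 1.118 × 10⁻⁵ × 9.9 × (20160)² = 1.118 × 10⁻⁵ × 9.9 × 406,425,600 ≈ 44,984 × g
RCF_min = 1.118 × 10⁻⁵ × 4.2 × (20160)² = 1.118 × 10⁻⁵ × 4.2 × 406,425,600 ≈ 19,084.1 × g
ΔRCF = 44,984 − 19,084.1 = 25,899.9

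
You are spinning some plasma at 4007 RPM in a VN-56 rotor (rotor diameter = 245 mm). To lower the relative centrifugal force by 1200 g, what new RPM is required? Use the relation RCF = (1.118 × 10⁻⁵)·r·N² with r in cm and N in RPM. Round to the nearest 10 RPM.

≈ 2700 RPM

r = 245 mm / 2 = 122.5 mm = 12.25 cm
Current RCF = 1.118 × 10⁻⁵ × 12.25 × (4007)² = 1.118 × 10⁻⁵ × 12.25 × 16,056,049 ≈ 2,199 × g
Target RCF = 2,199 − 1,200 = 999 × g
N² = 999 / (13.6955 × 10⁻⁵) = 7,294,367
N ≈ √7,294,367 ≈ 2,700.8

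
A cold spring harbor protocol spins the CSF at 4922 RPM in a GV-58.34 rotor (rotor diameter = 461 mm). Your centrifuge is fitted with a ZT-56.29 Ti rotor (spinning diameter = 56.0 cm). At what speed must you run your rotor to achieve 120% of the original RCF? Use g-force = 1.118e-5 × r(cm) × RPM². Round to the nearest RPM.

≈ 4892 RPM

Original rotor: r = 461 mm / 2 = 230.5 mm = 23.05 cm
RCF = 1.118 × 10⁻⁵ × r × N²
RCF_original = 1.118 × 10⁻⁵ × 23.05 × (4922)² = 1.118 × 10⁻⁵ × 23.05 × 24,226,084 ≈ 6,243 × g
Target RCF = 1.2 × 6,243 ≈ 7,491.6 × g
Your rotor: r = 56.0 / 2 = 28 cm
7,491.6 = 1.118 × 10⁻⁵ × 28 × N²
N² = 7,491.6 / (31.304 × 10⁻⁵) = 23,931,766
N ≈ √23,931,766 ≈ 4,892.0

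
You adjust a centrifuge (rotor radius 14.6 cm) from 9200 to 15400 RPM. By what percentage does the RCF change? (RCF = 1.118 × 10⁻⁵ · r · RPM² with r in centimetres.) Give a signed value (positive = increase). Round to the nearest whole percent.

+180%

RCF ∝ N², so the ratio is (15400/9200)² = (1.673913)² = 2.8020.
Change = 2.8020 − 1 = +1.8020 → +180.2%.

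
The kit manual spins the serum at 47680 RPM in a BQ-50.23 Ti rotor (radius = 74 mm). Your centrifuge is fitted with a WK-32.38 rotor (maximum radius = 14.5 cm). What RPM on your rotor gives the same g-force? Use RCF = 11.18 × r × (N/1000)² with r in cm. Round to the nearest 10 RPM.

Original rotor: r = 74 mm = 7.4 cm
RCF_original = 11.18 × 7.4 × (47.68)² = 11.18 × 7.4 × 2,273.3824 ≈ 188,081.5 × g
188,081.5 = 11.18 × 14.5 × (N/1000)²
(N/1000)² = 188,081.5 / 162.11 = 1160.209
N = 1000 × √1160.209 ≈ 34,061.8

≈ 34060 RPM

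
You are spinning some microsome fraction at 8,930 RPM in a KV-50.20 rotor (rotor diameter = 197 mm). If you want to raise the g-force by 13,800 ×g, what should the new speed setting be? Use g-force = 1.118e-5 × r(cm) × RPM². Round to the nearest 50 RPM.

14300 RPM

r = 197 mm / 2 = 98.5 mm = 9.85 cm
Current RCF = 1.118 × 10⁻⁵ × 9.85 × (8930)² = 1.118 × 10⁻⁵ × 9.85 × 79,744,900 ≈ 8,781.7 × g
Target RCF = 8,781.7 + 13,800 = 22,581.7 × g
N² = 22,581.7 / (11.0123 × 10⁻⁵) = 205,058,889
N ≈ √205,058,889 ≈ 14,319.9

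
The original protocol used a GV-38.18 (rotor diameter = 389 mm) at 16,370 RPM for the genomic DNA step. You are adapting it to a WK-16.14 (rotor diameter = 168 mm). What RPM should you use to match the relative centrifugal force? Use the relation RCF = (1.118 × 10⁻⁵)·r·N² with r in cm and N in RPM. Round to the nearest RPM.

≈ 24910 RPM

Original rotor: r = 389 mm / 2 = 194.5 mm = 19.45 cm
RCF_original = 1.118 × 10⁻⁵ × 19.45 × (16370)² = 1.118 × 10⁻⁵ × 19.45 × 267,976,900 ≈ 58,271.8 × g
Your rotor: r = 168 mm / 2 = 84 mm = 8.4 cm
58,271.8 = 1.118 × 10⁻⁵ × 8.4 × N²
N² = 58,271.8 / (9.3912 × 10⁻⁵) = 620,493,654
N ≈ √620,493,654 ≈ 24,909.7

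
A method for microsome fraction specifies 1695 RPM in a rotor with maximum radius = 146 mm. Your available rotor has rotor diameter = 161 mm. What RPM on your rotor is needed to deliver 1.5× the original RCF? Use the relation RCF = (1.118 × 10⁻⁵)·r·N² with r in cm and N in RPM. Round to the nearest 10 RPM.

Original rotor: r = 146 mm = 14.6 cm
RCF_original = 1.118 × 10⁻⁵ × 14.6 × (1695)² = 1.118 × 10⁻⁵ × 14.6 × 2,873,025 ≈ 469 × g
Target RCF = 1.5 × 469 ≈ 703.5 × g
Your rotor: r = 161 mm / 2 = 80.5 mm = 8.05 cm
703.5 = 1.118 × 10⁻⁵ × 8.05 × N²
N² = 703.5 / (8.9999 × 10⁻⁵) = 7,816,754
N ≈ √7,816,754 ≈ 2,795.8

2800 RPM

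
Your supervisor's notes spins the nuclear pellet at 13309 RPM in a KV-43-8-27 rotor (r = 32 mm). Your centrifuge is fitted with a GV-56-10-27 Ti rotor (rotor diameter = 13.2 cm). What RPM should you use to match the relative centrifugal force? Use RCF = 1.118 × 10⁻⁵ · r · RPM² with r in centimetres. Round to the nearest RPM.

Original rotor: r = 32 mm = 3.2 cm
RCF_original = 1.118 × 10⁻⁵ × 3.2 × (13309)² = 1.118 × 10⁻⁵ × 3.2 × 177,129,481 ≈ 6,337 × g
Your rotor: r = 13.2 / 2 = 6.6 cm
6,337 = 1.118 × 10⁻⁵ × 6.6 × N²
N² = 6,337 / (7.3788 × 10⁻⁵) = 85,881,173
N ≈ √85,881,173 ≈ 9,267.2

9267 RPM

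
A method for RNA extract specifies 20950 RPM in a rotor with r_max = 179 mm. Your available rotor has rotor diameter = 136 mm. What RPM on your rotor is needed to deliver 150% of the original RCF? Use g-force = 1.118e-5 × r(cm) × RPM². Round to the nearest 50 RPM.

Original rotor: r = 179 mm = 17.9 cm
RCF_original = 1.118 × 10⁻⁵ × 17.9 × (20950)² = 1.118 × 10⁻⁵ × 17.9 × 438,902,500 ≈ 87,834 × g
Target RCF = 1.5 × 87,834 ≈ 131,751 × g
Your rotor: r = 136 mm / 2 = 68 mm = 6.8 cm
131,751 = 1.118 × 10⁻⁵ × 6.8 × N²
N² = 131,751 / (7.6024 × 10⁻⁵) = 1,733,018,520
N ≈ √1,733,018,520 ≈ 41,629.5

41650 RPM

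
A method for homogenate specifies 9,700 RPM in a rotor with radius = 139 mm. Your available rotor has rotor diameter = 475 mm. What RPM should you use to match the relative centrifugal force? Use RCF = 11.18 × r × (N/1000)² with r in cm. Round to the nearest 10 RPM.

≈ 7420 RPM

Original rotor: r = 139 mm = 13.9 cm
RCF = 11.18 × r × (N/1000)²
RCF_original = 11.18 × 13.9 × (9.7)² = 11.18 × 13.9 × 94.09 ≈ 14,621.8 × g
Your rotor: r = 475 mm / 2 = 237.5 mm = 23.75 cm
14,621.8 = 11.18 × 23.75 × (N/1000)²
(N/1000)² = 14,621.8 / 265.525 = 55.06751
N = 1000 × √55.06751 ≈ 7,420.7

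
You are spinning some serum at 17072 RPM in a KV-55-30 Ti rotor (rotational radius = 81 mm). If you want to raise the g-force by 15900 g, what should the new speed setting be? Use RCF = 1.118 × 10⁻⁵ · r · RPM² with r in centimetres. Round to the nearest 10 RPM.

r = 81 mm = 8.1 cm
Current RCF = 1.118 × 10⁻⁵ × 8.1 × (17072)² = 1.118 × 10⁻⁵ × 8.1 × 291,453,184 ≈ 26,393.4 × g
Target RCF = 26,393.4 + 15,900 = 42,293.4 × g
N² = 42,293.4 / (9.0558 × 10⁻⁵) = 467,031,074
N ≈ √467,031,074 ≈ 21,610.9

N₂ ≈ 21610 RPM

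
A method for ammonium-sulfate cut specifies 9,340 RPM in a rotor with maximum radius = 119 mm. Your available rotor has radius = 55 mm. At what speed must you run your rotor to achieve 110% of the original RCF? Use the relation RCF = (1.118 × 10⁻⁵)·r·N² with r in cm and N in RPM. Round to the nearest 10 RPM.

14410 RPM

Original rotor: r = 119 mm = 11.9 cm
RCF = 1.118 × 10⁻⁵ × r × N²
RCF_original = 1.118 × 10⁻⁵ × 11.9 × (9340)² = 1.118 × 10⁻⁵ × 11.9 × 87,235,600 ≈ 11,606 × g
Target RCF = 1.1 × 11,606 ≈ 12,766.6 × g
Your rotor: r = 55 mm = 5.5 cm
12,766.6 = 1.118 × 10⁻⁵ × 5.5 × N²
N² = 12,766.6 / (6.149 × 10⁻⁵) = 207,620,751
N ≈ √207,620,751 ≈ 14,409.1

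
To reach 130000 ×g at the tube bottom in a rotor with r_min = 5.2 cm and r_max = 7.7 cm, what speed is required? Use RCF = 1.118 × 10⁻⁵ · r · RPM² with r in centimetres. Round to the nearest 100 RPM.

38900 RPM

Use r_max = 7.7 cm.
130,000 = 1.118 × 10⁻⁵ × 7.7 × N²
N² = 130,000 / (8.6086 × 10⁻⁵) = 1,510,117,789
N ≈ √1,510,117,789 ≈ 38,860.2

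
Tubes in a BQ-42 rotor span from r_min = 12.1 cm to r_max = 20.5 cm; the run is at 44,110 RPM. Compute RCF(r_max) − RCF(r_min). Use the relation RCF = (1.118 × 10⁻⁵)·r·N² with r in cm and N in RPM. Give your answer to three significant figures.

RCF_max = 1.118 × 10⁻⁵ × 20.5 × (44110)² = 1.118 × 10⁻⁵ × 20.5 × 1,945,692,100 ≈ 445,933.2 × g
RCF_min = 1.118 × 10⁻⁵ × 12.1 × (44110)² = 1.118 × 10⁻⁵ × 12.1 × 1,945,692,100 ≈ 263,209.3 × g
ΔRCF = 445,933.2 − 263,209.3 = 182,723.9

ΔRCF ≈ 183000 g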